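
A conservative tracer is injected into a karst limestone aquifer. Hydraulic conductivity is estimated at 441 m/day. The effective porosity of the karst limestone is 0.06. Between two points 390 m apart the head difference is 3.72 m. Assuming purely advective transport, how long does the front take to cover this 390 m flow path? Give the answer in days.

5.56

Hydraulic gradient i = Δh / L = 3.72 / 390 = 0.009538.
Darcy flux q = K · i = 441.0 × 0.009538 = 4.206 m/day.
Seepage velocity v = q / n_e = 4.206 / 0.06 = 70.11 m/day.
Travel time t = L / v = 390 / 70.11 = 5.563 days.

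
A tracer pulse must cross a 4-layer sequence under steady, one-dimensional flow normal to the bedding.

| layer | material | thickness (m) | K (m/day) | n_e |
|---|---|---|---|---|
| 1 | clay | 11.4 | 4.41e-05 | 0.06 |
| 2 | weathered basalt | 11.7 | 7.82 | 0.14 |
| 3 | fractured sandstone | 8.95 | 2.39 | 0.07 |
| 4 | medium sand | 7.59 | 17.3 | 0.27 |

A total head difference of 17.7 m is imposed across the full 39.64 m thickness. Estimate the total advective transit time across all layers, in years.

With flow normal to the layers, continuity requires the same specific discharge q through every layer.
Σ(b_i/K_i) = 11.4/4.41e-05 + 11.7/7.82 + 8.95/2.39 + 7.59/17.3 = 2.585e+05 d.
q = Δh / Σ(b_i/K_i) = 17.7 / 2.585e+05 = 6.847e-05 m/day.
In each layer the seepage velocity is v_i = q/n_i, so the layer transit time is t_i = b_i·n_i / q:
  layer 1 (clay): t_1 = 11.4 × 0.06 / 6.847e-05 = 9990 d
  layer 2 (weathered basalt): t_2 = 11.7 × 0.14 / 6.847e-05 = 23923 d
  layer 3 (fractured sandstone): t_3 = 8.95 × 0.07 / 6.847e-05 = 9150 d
  layer 4 (medium sand): t_4 = 7.59 × 0.27 / 6.847e-05 = 29930 d
Total t = Σ t_i = 72993 days = 199.8 years.

200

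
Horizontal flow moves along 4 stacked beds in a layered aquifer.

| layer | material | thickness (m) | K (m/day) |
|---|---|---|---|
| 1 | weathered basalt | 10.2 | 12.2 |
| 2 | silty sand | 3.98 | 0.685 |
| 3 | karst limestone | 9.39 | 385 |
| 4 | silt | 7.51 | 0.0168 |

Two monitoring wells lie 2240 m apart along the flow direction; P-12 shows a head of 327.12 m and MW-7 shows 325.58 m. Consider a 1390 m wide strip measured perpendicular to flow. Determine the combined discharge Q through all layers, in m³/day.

3580

Flow is parallel to layering, so each bed carries its own Darcy discharge and the transmissivities add.
Σ(K_i·b_i) = 12.2×10.2 + 0.685×3.98 + 385×9.39 + 0.0168×7.51 = 3742 m²/day.
Hydraulic gradient i = (327.12 − 325.58) / 2240 = 1.54 / 2240 = 0.0006875.
Q = Σ(K_i·b_i) · W · i = 3742 × 1390 × 0.0006875 = 3576 m³/day.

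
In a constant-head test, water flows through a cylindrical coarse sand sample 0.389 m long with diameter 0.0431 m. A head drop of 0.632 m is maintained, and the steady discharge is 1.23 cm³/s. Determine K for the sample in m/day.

Cross-sectional area A = π·(d/2)² = π × (0.0431/2)² = 0.001459 m².
Convert discharge: 1.23 cm³/s = 1.230e-06 m³/s.
Darcy's law rearranged: K = Q·L / (A·Δh) = 1.230e-06 × 0.389 / (0.001459 × 0.632) = 0.0005189 m/s = 44.83 m/day.

44.8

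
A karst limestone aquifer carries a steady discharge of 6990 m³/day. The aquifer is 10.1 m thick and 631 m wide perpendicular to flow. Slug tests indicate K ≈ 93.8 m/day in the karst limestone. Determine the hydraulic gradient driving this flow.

0.0117

Cross-sectional area A = 631 × 10.1 = 6373 m².
From Q = K·A·i, i = Q / (K·A) = 6990 / (93.80 × 6373) = 0.01169.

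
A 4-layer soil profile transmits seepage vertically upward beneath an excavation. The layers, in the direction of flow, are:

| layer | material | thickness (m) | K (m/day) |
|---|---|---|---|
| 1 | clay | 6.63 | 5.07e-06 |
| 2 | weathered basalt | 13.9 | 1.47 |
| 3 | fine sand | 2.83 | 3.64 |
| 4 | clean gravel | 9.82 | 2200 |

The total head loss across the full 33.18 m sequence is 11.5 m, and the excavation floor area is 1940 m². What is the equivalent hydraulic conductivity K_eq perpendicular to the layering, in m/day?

2.54e-05

Flow is perpendicular to layering, so the layers act in series and the equivalent K is the thickness-weighted harmonic mean.
Total thickness L = 6.63 + 13.9 + 2.83 + 9.82 = 33.18 m.
Σ(b_i/K_i) = 6.63/5.07e-06 + 13.9/1.47 + 2.83/3.64 + 9.82/2200 = 1.308e+06 d.
K_eq = L / Σ(b_i/K_i) = 33.18 / 1.308e+06 = 2.537e-05 m/day.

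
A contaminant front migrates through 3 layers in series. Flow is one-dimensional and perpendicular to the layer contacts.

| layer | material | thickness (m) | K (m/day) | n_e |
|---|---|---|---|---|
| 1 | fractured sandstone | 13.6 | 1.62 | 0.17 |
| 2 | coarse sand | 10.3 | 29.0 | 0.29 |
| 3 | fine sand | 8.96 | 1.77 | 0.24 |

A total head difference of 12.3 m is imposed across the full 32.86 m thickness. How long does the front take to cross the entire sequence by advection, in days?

8.37

With flow normal to the layers, continuity requires the same specific discharge q through every layer.
Σ(b_i/K_i) = 13.6/1.62 + 10.3/29.0 + 8.96/1.77 = 13.81 d.
q = Δh / Σ(b_i/K_i) = 12.3 / 13.81 = 0.8905 m/day.
In each layer the seepage velocity is v_i = q/n_i, so the layer transit time is t_i = b_i·n_i / q:
  layer 1 (fractured sandstone): t_1 = 13.6 × 0.17 / 0.8905 = 2.596 d
  layer 2 (coarse sand): t_2 = 10.3 × 0.29 / 0.8905 = 3.354 d
  layer 3 (fine sand): t_3 = 8.96 × 0.24 / 0.8905 = 2.415 d
Total t = Σ t_i = 8.365 days.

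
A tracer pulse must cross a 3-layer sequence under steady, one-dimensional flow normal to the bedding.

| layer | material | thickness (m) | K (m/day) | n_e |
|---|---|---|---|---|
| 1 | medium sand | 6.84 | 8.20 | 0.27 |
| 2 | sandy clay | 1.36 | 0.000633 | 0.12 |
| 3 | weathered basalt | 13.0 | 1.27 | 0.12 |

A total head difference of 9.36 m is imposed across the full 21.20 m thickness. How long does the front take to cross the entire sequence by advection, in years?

2.26

With flow normal to the layers, continuity requires the same specific discharge q through every layer.
Σ(b_i/K_i) = 6.84/8.20 + 1.36/0.000633 + 13.0/1.27 = 2160 d.
q = Δh / Σ(b_i/K_i) = 9.36 / 2160 = 0.004334 m/day.
In each layer the seepage velocity is v_i = q/n_i, so the layer transit time is t_i = b_i·n_i / q:
  layer 1 (medium sand): t_1 = 6.84 × 0.27 / 0.004334 = 426.1 d
  layer 2 (sandy clay): t_2 = 1.36 × 0.12 / 0.004334 = 37.65 d
  layer 3 (weathered basalt): t_3 = 13.0 × 0.12 / 0.004334 = 359.9 d
Total t = Σ t_i = 823.7 days = 2.255 years.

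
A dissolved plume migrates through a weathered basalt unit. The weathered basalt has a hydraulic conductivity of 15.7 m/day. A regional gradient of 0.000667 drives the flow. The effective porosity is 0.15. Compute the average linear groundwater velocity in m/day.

Hydraulic gradient i = 0.000667.
Darcy flux q = K · i = 15.70 × 0.0006670 = 0.01047 m/day.
Seepage velocity v = q / n_e = 0.01047 / 0.15 = 0.06981 m/day.

0.0698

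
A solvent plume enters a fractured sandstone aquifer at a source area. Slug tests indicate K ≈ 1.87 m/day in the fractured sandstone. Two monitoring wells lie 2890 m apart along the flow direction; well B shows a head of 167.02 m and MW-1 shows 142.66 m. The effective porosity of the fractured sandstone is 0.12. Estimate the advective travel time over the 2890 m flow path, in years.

60.2

Hydraulic gradient i = (167.02 − 142.66) / 2890 = 24.36 / 2890 = 0.008429.
Darcy flux q = K · i = 1.870 × 0.008429 = 0.01576 m/day.
Seepage velocity v = q / n_e = 0.01576 / 0.12 = 0.1314 m/day.
Travel time t = L / v = 2890 / 0.1314 = 22002 days = 60.24 years.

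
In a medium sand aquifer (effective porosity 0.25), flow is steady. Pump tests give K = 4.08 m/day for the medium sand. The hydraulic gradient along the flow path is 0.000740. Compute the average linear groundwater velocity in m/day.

Hydraulic gradient i = 0.000740.
Darcy flux q = K · i = 4.080 × 0.0007400 = 0.003019 m/day.
Seepage velocity v = q / n_e = 0.003019 / 0.25 = 0.01208 m/day.

0.0121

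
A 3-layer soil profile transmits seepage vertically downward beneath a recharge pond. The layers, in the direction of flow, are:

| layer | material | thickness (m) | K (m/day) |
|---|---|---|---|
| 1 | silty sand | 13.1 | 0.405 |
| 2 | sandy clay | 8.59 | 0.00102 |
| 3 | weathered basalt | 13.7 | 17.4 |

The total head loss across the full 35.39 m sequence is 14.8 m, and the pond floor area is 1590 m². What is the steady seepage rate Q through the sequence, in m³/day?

Flow is perpendicular to layering, so the layers act in series and the equivalent K is the thickness-weighted harmonic mean.
Total thickness L = 13.1 + 8.59 + 13.7 = 35.39 m.
Σ(b_i/K_i) = 13.1/0.405 + 8.59/0.00102 + 13.7/17.4 = 8455 d.
K_eq = L / Σ(b_i/K_i) = 35.39 / 8455 = 0.004186 m/day.
Q = K_eq · A · (Δh/L) = 0.004186 × 1590 × (14.8/35.39) = 2.783 m³/day.

2.78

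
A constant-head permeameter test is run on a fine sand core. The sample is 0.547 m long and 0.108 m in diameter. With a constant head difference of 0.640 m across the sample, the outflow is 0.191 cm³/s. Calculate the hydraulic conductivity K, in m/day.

Cross-sectional area A = π·(d/2)² = π × (0.108/2)² = 0.009161 m².
Convert discharge: 0.191 cm³/s = 1.910e-07 m³/s.
Darcy's law rearranged: K = Q·L / (A·Δh) = 1.910e-07 × 0.547 / (0.009161 × 0.640) = 1.782e-05 m/s = 1.540 m/day.

1.54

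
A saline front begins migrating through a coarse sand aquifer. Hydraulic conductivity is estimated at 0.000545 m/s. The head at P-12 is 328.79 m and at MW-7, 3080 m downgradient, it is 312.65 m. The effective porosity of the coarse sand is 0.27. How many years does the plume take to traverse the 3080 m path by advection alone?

9.23

Convert K: 0.000545 m/s × 86400 = 47.09 m/day.
Hydraulic gradient i = (328.79 − 312.65) / 3080 = 16.14 / 3080 = 0.005240.
Darcy flux q = K · i = 47.09 × 0.005240 = 0.2468 m/day.
Seepage velocity v = q / n_e = 0.2468 / 0.27 = 0.9139 m/day.
Travel time t = L / v = 3080 / 0.9139 = 3370 days = 9.227 years.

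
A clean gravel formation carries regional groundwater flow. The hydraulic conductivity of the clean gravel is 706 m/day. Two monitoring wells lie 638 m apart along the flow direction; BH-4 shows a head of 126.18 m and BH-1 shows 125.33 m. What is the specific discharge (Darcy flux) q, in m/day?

0.941

Hydraulic gradient i = (126.18 − 125.33) / 638 = 0.85 / 638 = 0.001332.
Specific discharge q = K · i = 706.0 × 0.001332 = 0.9406 m/day.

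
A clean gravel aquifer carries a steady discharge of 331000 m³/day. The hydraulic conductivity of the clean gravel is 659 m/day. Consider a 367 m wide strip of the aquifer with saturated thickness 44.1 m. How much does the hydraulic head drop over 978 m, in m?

30.4

Cross-sectional area A = 367 × 44.1 = 16185 m².
From Q = K·A·i, i = Q / (K·A) = 331000 / (659.0 × 16185) = 0.03103.
Head loss Δh = i · L = 0.03103 × 978 = 30.35 m.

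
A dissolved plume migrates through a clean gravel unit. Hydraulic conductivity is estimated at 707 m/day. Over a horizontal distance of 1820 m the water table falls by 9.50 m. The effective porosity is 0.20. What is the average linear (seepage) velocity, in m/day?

18.5

Hydraulic gradient i = Δh / L = 9.50 / 1820 = 0.005220.
Darcy flux q = K · i = 707.0 × 0.005220 = 3.690 m/day.
Seepage velocity v = q / n_e = 3.690 / 0.20 = 18.45 m/day.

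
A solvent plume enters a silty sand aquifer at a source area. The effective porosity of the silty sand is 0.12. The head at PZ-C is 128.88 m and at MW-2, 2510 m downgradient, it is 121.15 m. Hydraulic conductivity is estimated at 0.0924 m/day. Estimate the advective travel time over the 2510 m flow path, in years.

2900

Hydraulic gradient i = (128.88 − 121.15) / 2510 = 7.73 / 2510 = 0.003080.
Darcy flux q = K · i = 0.09240 × 0.003080 = 0.0002846 m/day.
Seepage velocity v = q / n_e = 0.0002846 / 0.12 = 0.002371 m/day.
Travel time t = L / v = 2510 / 0.002371 = 1.058e+06 days = 2898 years.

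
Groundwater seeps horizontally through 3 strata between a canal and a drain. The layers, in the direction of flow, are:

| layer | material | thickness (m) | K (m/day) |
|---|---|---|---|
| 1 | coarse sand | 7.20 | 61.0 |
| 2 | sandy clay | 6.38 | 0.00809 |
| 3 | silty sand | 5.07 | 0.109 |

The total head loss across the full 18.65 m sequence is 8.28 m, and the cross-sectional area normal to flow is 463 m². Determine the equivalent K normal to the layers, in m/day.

Flow is perpendicular to layering, so the layers act in series and the equivalent K is the thickness-weighted harmonic mean.
Total thickness L = 7.20 + 6.38 + 5.07 = 18.65 m.
Σ(b_i/K_i) = 7.20/61.0 + 6.38/0.00809 + 5.07/0.109 = 835.3 d.
K_eq = L / Σ(b_i/K_i) = 18.65 / 835.3 = 0.02233 m/day.

0.0223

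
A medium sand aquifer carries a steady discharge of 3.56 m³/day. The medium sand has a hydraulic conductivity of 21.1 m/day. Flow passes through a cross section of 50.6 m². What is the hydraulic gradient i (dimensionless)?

0.00333

From Q = K·A·i, i = Q / (K·A) = 3.56 / (21.10 × 50.60) = 0.003334.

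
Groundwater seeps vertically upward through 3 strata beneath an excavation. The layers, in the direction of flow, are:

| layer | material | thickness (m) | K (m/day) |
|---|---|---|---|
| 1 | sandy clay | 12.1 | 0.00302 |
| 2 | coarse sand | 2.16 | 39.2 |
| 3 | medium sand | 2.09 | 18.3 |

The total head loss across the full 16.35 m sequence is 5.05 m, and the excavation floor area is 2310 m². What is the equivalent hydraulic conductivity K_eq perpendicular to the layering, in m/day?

Flow is perpendicular to layering, so the layers act in series and the equivalent K is the thickness-weighted harmonic mean.
Total thickness L = 12.1 + 2.16 + 2.09 = 16.35 m.
Σ(b_i/K_i) = 12.1/0.00302 + 2.16/39.2 + 2.09/18.3 = 4007 d.
K_eq = L / Σ(b_i/K_i) = 16.35 / 4007 = 0.004081 m/day.

0.00408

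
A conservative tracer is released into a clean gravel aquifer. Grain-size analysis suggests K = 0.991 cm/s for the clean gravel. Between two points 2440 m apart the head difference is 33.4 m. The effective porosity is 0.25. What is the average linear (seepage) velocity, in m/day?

46.9

Convert K: 0.991 cm/s × 864 = 856.2 m/day.
Hydraulic gradient i = Δh / L = 33.4 / 2440 = 0.01369.
Darcy flux q = K · i = 856.2 × 0.01369 = 11.72 m/day.
Seepage velocity v = q / n_e = 11.72 / 0.25 = 46.88 m/day.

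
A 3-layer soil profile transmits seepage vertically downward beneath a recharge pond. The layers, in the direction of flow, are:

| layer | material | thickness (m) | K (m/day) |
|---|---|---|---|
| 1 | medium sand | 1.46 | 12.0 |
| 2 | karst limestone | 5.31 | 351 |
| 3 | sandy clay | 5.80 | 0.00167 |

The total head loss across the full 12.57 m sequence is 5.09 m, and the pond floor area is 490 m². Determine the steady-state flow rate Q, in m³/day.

Flow is perpendicular to layering, so the layers act in series and the equivalent K is the thickness-weighted harmonic mean.
Total thickness L = 1.46 + 5.31 + 5.80 = 12.57 m.
Σ(b_i/K_i) = 1.46/12.0 + 5.31/351 + 5.80/0.00167 = 3473 d.
K_eq = L / Σ(b_i/K_i) = 12.57 / 3473 = 0.003619 m/day.
Q = K_eq · A · (Δh/L) = 0.003619 × 490 × (5.09/12.57) = 0.7181 m³/day.

0.718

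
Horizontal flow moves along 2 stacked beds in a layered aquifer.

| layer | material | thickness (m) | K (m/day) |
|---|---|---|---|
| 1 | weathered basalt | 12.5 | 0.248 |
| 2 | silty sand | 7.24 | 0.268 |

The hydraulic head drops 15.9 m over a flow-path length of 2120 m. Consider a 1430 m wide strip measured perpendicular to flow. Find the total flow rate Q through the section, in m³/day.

Flow is parallel to layering, so each bed carries its own Darcy discharge and the transmissivities add.
Σ(K_i·b_i) = 0.248×12.5 + 0.268×7.24 = 5.040 m²/day.
Hydraulic gradient i = Δh / L = 15.9 / 2120 = 0.007500.
Q = Σ(K_i·b_i) · W · i = 5.040 × 1430 × 0.007500 = 54.06 m³/day.

54.1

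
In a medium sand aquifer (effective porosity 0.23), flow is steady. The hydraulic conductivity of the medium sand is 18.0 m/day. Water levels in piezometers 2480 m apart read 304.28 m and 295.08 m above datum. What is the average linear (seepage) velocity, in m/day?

0.290

Hydraulic gradient i = (304.28 − 295.08) / 2480 = 9.2 / 2480 = 0.003710.
Darcy flux q = K · i = 18.00 × 0.003710 = 0.06677 m/day.
Seepage velocity v = q / n_e = 0.06677 / 0.23 = 0.2903 m/day.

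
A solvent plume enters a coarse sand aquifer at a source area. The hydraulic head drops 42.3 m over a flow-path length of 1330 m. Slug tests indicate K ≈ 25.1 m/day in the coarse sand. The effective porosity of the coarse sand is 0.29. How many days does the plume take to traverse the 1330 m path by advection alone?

Hydraulic gradient i = Δh / L = 42.3 / 1330 = 0.03180.
Darcy flux q = K · i = 25.10 × 0.03180 = 0.7983 m/day.
Seepage velocity v = q / n_e = 0.7983 / 0.29 = 2.753 m/day.
Travel time t = L / v = 1330 / 2.753 = 483.2 days.

483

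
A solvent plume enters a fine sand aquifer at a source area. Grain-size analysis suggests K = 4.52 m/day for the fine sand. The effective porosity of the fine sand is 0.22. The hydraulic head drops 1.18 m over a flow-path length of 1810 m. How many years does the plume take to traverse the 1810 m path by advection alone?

370

Hydraulic gradient i = Δh / L = 1.18 / 1810 = 0.0006519.
Darcy flux q = K · i = 4.520 × 0.0006519 = 0.002947 m/day.
Seepage velocity v = q / n_e = 0.002947 / 0.22 = 0.01339 m/day.
Travel time t = L / v = 1810 / 0.01339 = 1.351e+05 days = 370.0 years.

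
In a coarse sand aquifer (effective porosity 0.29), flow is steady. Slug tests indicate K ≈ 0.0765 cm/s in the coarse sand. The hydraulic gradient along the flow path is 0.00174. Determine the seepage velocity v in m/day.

Convert K: 0.0765 cm/s × 864 = 66.10 m/day.
Hydraulic gradient i = 0.00174.
Darcy flux q = K · i = 66.10 × 0.001740 = 0.1150 m/day.
Seepage velocity v = q / n_e = 0.1150 / 0.29 = 0.3966 m/day.

0.397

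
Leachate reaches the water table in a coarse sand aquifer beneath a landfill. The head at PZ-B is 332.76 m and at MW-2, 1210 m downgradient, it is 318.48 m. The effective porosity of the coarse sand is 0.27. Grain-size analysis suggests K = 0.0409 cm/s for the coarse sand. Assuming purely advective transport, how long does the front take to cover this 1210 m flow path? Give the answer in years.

2.14

Convert K: 0.0409 cm/s × 864 = 35.34 m/day.
Hydraulic gradient i = (332.76 − 318.48) / 1210 = 14.28 / 1210 = 0.01180.
Darcy flux q = K · i = 35.34 × 0.01180 = 0.4170 m/day.
Seepage velocity v = q / n_e = 0.4170 / 0.27 = 1.545 m/day.
Travel time t = L / v = 1210 / 1.545 = 783.4 days = 2.145 years.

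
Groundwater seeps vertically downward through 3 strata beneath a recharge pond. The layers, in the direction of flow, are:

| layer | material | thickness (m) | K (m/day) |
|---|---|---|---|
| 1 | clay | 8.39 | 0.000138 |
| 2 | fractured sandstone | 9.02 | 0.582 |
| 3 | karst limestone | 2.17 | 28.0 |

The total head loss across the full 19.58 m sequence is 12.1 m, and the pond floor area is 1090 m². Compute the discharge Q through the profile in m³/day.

Flow is perpendicular to layering, so the layers act in series and the equivalent K is the thickness-weighted harmonic mean.
Total thickness L = 8.39 + 9.02 + 2.17 = 19.58 m.
Σ(b_i/K_i) = 8.39/0.000138 + 9.02/0.582 + 2.17/28.0 = 60813 d.
K_eq = L / Σ(b_i/K_i) = 19.58 / 60813 = 0.0003220 m/day.
Q = K_eq · A · (Δh/L) = 0.0003220 × 1090 × (12.1/19.58) = 0.2169 m³/day.

0.217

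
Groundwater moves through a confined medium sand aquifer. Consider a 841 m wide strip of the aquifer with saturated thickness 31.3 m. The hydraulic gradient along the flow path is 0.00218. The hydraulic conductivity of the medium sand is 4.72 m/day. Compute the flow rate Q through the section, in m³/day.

Cross-sectional area A = 841 × 31.3 = 26323 m².
Hydraulic gradient i = 0.00218.
Darcy's law: Q = K · A · i = 4.720 × 26323 × 0.002180 = 270.9 m³/day.

271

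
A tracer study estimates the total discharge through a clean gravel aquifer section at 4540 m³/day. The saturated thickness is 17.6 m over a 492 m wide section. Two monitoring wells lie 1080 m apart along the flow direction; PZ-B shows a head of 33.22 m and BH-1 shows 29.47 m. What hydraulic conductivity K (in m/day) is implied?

Cross-sectional area A = 492 × 17.6 = 8659 m².
Hydraulic gradient i = (33.22 − 29.47) / 1080 = 3.75 / 1080 = 0.003472.
From Q = K·A·i, K = Q / (A·i) = 4540 / (8659 × 0.003472) = 151.0 m/day.

151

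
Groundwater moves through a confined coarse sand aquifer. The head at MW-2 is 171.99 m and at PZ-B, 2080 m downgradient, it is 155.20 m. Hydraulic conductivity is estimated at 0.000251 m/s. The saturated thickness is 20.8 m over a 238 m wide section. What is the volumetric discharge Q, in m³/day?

867

Convert K: 0.000251 m/s × 86400 = 21.69 m/day.
Cross-sectional area A = 238 × 20.8 = 4950 m².
Hydraulic gradient i = (171.99 − 155.20) / 2080 = 16.79 / 2080 = 0.008072.
Darcy's law: Q = K · A · i = 21.69 × 4950 × 0.008072 = 866.6 m³/day.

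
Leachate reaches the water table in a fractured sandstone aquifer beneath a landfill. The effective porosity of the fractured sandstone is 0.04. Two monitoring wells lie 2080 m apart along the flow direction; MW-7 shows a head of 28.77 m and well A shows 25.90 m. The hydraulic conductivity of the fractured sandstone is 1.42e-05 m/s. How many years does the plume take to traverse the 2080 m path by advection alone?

135

Convert K: 1.42e-05 m/s × 86400 = 1.227 m/day.
Hydraulic gradient i = (28.77 − 25.90) / 2080 = 2.87 / 2080 = 0.001380.
Darcy flux q = K · i = 1.227 × 0.001380 = 0.001693 m/day.
Seepage velocity v = q / n_e = 0.001693 / 0.04 = 0.04232 m/day.
Travel time t = L / v = 2080 / 0.04232 = 49148 days = 134.6 years.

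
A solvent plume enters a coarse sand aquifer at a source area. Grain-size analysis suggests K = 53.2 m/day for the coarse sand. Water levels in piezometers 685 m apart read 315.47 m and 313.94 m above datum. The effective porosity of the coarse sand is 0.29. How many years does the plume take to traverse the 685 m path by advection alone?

4.58

Hydraulic gradient i = (315.47 − 313.94) / 685 = 1.53 / 685 = 0.002234.
Darcy flux q = K · i = 53.20 × 0.002234 = 0.1188 m/day.
Seepage velocity v = q / n_e = 0.1188 / 0.29 = 0.4097 m/day.
Travel time t = L / v = 685 / 0.4097 = 1672 days = 4.577 years.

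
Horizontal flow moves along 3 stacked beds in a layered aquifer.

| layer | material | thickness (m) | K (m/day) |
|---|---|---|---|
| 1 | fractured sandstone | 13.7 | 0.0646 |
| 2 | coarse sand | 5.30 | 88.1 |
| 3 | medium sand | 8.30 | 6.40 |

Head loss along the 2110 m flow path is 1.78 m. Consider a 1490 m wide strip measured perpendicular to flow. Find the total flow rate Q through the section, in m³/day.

655

Flow is parallel to layering, so each bed carries its own Darcy discharge and the transmissivities add.
Σ(K_i·b_i) = 0.0646×13.7 + 88.1×5.30 + 6.40×8.30 = 520.9 m²/day.
Hydraulic gradient i = Δh / L = 1.78 / 2110 = 0.0008436.
Q = Σ(K_i·b_i) · W · i = 520.9 × 1490 × 0.0008436 = 654.8 m³/day.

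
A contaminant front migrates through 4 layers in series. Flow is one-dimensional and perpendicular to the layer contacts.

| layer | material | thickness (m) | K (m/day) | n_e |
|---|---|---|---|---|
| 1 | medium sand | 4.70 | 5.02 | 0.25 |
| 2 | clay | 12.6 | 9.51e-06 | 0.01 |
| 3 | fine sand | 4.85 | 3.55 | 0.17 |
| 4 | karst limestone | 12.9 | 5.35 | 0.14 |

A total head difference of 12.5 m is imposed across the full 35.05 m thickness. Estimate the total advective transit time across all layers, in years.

1140

With flow normal to the layers, continuity requires the same specific discharge q through every layer.
Σ(b_i/K_i) = 4.70/5.02 + 12.6/9.51e-06 + 4.85/3.55 + 12.9/5.35 = 1.325e+06 d.
q = Δh / Σ(b_i/K_i) = 12.5 / 1.325e+06 = 9.434e-06 m/day.
In each layer the seepage velocity is v_i = q/n_i, so the layer transit time is t_i = b_i·n_i / q:
  layer 1 (medium sand): t_1 = 4.70 × 0.25 / 9.434e-06 = 1.245e+05 d
  layer 2 (clay): t_2 = 12.6 × 0.01 / 9.434e-06 = 13355 d
  layer 3 (fine sand): t_3 = 4.85 × 0.17 / 9.434e-06 = 87392 d
  layer 4 (karst limestone): t_4 = 12.9 × 0.14 / 9.434e-06 = 1.914e+05 d
Total t = Σ t_i = 4.167e+05 days = 1141 years.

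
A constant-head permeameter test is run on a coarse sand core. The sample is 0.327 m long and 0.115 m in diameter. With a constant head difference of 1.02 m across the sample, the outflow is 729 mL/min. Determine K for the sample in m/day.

Cross-sectional area A = π·(d/2)² = π × (0.115/2)² = 0.01039 m².
Convert discharge: 729 mL/min = 1.215e-05 m³/s.
Darcy's law rearranged: K = Q·L / (A·Δh) = 1.215e-05 × 0.327 / (0.01039 × 1.02) = 0.0003750 m/s = 32.40 m/day.

32.4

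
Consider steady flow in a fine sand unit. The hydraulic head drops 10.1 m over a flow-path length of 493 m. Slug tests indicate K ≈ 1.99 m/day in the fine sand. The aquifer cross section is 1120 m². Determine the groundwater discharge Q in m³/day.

45.7

Hydraulic gradient i = Δh / L = 10.1 / 493 = 0.02049.
Darcy's law: Q = K · A · i = 1.990 × 1120 × 0.02049 = 45.66 m³/day.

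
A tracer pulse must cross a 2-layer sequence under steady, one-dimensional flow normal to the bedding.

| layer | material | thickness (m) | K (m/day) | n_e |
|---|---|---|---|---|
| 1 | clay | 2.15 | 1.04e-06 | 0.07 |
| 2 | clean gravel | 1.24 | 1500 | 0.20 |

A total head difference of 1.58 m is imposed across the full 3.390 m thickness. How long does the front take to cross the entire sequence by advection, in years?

1430

With flow normal to the layers, continuity requires the same specific discharge q through every layer.
Σ(b_i/K_i) = 2.15/1.04e-06 + 1.24/1500 = 2.067e+06 d.
q = Δh / Σ(b_i/K_i) = 1.58 / 2.067e+06 = 7.643e-07 m/day.
In each layer the seepage velocity is v_i = q/n_i, so the layer transit time is t_i = b_i·n_i / q:
  layer 1 (clay): t_1 = 2.15 × 0.07 / 7.643e-07 = 1.969e+05 d
  layer 2 (clean gravel): t_2 = 1.24 × 0.20 / 7.643e-07 = 3.245e+05 d
Total t = Σ t_i = 5.214e+05 days = 1428 years.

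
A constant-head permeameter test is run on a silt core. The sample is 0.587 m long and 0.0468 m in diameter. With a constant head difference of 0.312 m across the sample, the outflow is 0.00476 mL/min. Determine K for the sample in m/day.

Cross-sectional area A = π·(d/2)² = π × (0.0468/2)² = 0.001720 m².
Convert discharge: 0.00476 mL/min = 7.933e-11 m³/s.
Darcy's law rearranged: K = Q·L / (A·Δh) = 7.933e-11 × 0.587 / (0.001720 × 0.312) = 8.677e-08 m/s = 0.007497 m/day.

0.00750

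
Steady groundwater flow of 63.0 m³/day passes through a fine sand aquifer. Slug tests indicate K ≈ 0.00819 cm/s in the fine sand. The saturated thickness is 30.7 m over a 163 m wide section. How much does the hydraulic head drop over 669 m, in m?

Convert K: 0.00819 cm/s × 864 = 7.076 m/day.
Cross-sectional area A = 163 × 30.7 = 5004 m².
From Q = K·A·i, i = Q / (K·A) = 63.0 / (7.076 × 5004) = 0.001779.
Head loss Δh = i · L = 0.001779 × 669 = 1.190 m.

1.19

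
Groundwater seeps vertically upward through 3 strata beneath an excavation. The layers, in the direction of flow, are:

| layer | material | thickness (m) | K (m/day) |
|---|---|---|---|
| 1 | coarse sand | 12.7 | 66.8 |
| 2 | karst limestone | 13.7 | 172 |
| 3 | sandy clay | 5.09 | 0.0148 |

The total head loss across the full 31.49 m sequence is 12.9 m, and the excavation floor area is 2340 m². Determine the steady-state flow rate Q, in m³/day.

87.7

Flow is perpendicular to layering, so the layers act in series and the equivalent K is the thickness-weighted harmonic mean.
Total thickness L = 12.7 + 13.7 + 5.09 = 31.49 m.
Σ(b_i/K_i) = 12.7/66.8 + 13.7/172 + 5.09/0.0148 = 344.2 d.
K_eq = L / Σ(b_i/K_i) = 31.49 / 344.2 = 0.09149 m/day.
Q = K_eq · A · (Δh/L) = 0.09149 × 2340 × (12.9/31.49) = 87.70 m³/day.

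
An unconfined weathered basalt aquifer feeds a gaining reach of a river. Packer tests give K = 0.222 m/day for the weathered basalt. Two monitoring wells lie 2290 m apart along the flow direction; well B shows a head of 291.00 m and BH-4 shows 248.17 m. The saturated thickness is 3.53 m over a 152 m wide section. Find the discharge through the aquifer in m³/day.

Cross-sectional area A = 152 × 3.53 = 536.6 m².
Hydraulic gradient i = (291.00 − 248.17) / 2290 = 42.83 / 2290 = 0.01870.
Darcy's law: Q = K · A · i = 0.2220 × 536.6 × 0.01870 = 2.228 m³/day.

2.23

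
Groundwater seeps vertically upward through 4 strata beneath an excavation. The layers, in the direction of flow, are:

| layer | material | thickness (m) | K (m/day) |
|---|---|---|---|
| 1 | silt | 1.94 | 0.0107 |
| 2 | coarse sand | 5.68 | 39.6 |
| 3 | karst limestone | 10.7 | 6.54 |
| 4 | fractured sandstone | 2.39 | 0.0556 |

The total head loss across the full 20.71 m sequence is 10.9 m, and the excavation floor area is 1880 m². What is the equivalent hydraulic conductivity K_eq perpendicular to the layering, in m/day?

0.0916

Flow is perpendicular to layering, so the layers act in series and the equivalent K is the thickness-weighted harmonic mean.
Total thickness L = 1.94 + 5.68 + 10.7 + 2.39 = 20.71 m.
Σ(b_i/K_i) = 1.94/0.0107 + 5.68/39.6 + 10.7/6.54 + 2.39/0.0556 = 226.1 d.
K_eq = L / Σ(b_i/K_i) = 20.71 / 226.1 = 0.09161 m/day.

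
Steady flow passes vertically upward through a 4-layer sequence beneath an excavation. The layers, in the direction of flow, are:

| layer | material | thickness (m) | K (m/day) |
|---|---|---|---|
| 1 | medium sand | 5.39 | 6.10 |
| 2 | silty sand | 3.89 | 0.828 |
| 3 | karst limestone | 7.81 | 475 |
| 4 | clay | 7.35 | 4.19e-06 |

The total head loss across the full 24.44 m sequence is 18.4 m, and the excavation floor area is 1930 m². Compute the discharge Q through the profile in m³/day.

Flow is perpendicular to layering, so the layers act in series and the equivalent K is the thickness-weighted harmonic mean.
Total thickness L = 5.39 + 3.89 + 7.81 + 7.35 = 24.44 m.
Σ(b_i/K_i) = 5.39/6.10 + 3.89/0.828 + 7.81/475 + 7.35/4.19e-06 = 1.754e+06 d.
K_eq = L / Σ(b_i/K_i) = 24.44 / 1.754e+06 = 1.393e-05 m/day.
Q = K_eq · A · (Δh/L) = 1.393e-05 × 1930 × (18.4/24.44) = 0.02024 m³/day.

0.0202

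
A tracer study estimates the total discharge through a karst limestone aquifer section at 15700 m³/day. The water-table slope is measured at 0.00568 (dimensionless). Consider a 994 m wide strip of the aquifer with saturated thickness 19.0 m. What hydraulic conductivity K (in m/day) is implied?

Cross-sectional area A = 994 × 19.0 = 18886 m².
Hydraulic gradient i = 0.00568.
From Q = K·A·i, K = Q / (A·i) = 15700 / (18886 × 0.005680) = 146.4 m/day.

146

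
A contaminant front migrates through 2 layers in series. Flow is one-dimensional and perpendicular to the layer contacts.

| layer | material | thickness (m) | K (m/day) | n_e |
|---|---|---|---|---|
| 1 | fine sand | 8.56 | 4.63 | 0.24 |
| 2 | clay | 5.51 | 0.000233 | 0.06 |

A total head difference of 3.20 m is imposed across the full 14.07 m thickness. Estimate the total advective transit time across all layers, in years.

48.3

With flow normal to the layers, continuity requires the same specific discharge q through every layer.
Σ(b_i/K_i) = 8.56/4.63 + 5.51/0.000233 = 23650 d.
q = Δh / Σ(b_i/K_i) = 3.20 / 23650 = 0.0001353 m/day.
In each layer the seepage velocity is v_i = q/n_i, so the layer transit time is t_i = b_i·n_i / q:
  layer 1 (fine sand): t_1 = 8.56 × 0.24 / 0.0001353 = 15183 d
  layer 2 (clay): t_2 = 5.51 × 0.06 / 0.0001353 = 2443 d
Total t = Σ t_i = 17627 days = 48.26 years.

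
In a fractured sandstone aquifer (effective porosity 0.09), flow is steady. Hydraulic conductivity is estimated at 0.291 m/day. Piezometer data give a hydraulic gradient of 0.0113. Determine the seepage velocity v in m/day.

Hydraulic gradient i = 0.0113.
Darcy flux q = K · i = 0.2910 × 0.01130 = 0.003288 m/day.
Seepage velocity v = q / n_e = 0.003288 / 0.09 = 0.03654 m/day.

0.0365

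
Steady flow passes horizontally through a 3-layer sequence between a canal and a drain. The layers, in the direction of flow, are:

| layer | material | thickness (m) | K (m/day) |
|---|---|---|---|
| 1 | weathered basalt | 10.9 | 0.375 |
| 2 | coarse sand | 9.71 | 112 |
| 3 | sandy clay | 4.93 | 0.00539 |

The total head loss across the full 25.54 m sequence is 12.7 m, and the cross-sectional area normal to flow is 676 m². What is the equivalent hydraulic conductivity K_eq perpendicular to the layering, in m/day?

0.0271

Flow is perpendicular to layering, so the layers act in series and the equivalent K is the thickness-weighted harmonic mean.
Total thickness L = 10.9 + 9.71 + 4.93 = 25.54 m.
Σ(b_i/K_i) = 10.9/0.375 + 9.71/112 + 4.93/0.00539 = 943.8 d.
K_eq = L / Σ(b_i/K_i) = 25.54 / 943.8 = 0.02706 m/day.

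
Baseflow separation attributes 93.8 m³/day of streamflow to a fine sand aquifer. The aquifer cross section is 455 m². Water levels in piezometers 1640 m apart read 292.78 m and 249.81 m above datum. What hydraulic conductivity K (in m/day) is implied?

7.87

Hydraulic gradient i = (292.78 − 249.81) / 1640 = 42.97 / 1640 = 0.02620.
From Q = K·A·i, K = Q / (A·i) = 93.8 / (455.0 × 0.02620) = 7.868 m/day.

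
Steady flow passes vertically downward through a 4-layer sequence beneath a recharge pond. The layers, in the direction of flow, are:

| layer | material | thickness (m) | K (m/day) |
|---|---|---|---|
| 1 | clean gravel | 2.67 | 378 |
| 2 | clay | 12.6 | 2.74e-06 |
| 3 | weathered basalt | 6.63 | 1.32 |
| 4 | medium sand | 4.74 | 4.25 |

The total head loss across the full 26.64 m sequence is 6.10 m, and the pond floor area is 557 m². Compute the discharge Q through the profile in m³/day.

0.000739

Flow is perpendicular to layering, so the layers act in series and the equivalent K is the thickness-weighted harmonic mean.
Total thickness L = 2.67 + 12.6 + 6.63 + 4.74 = 26.64 m.
Σ(b_i/K_i) = 2.67/378 + 12.6/2.74e-06 + 6.63/1.32 + 4.74/4.25 = 4.599e+06 d.
K_eq = L / Σ(b_i/K_i) = 26.64 / 4.599e+06 = 5.793e-06 m/day.
Q = K_eq · A · (Δh/L) = 5.793e-06 × 557 × (6.10/26.64) = 0.0007389 m³/day.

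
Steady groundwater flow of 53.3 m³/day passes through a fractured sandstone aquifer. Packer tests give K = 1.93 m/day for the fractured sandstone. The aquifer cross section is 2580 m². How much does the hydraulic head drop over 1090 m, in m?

11.7

From Q = K·A·i, i = Q / (K·A) = 53.3 / (1.930 × 2580) = 0.01070.
Head loss Δh = i · L = 0.01070 × 1090 = 11.67 m.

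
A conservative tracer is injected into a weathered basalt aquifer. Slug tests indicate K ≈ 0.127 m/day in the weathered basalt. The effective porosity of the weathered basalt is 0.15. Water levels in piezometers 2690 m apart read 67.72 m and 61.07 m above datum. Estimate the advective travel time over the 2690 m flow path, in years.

Hydraulic gradient i = (67.72 − 61.07) / 2690 = 6.65 / 2690 = 0.002472.
Darcy flux q = K · i = 0.1270 × 0.002472 = 0.0003140 m/day.
Seepage velocity v = q / n_e = 0.0003140 / 0.15 = 0.002093 m/day.
Travel time t = L / v = 2690 / 0.002093 = 1.285e+06 days = 3519 years.

3520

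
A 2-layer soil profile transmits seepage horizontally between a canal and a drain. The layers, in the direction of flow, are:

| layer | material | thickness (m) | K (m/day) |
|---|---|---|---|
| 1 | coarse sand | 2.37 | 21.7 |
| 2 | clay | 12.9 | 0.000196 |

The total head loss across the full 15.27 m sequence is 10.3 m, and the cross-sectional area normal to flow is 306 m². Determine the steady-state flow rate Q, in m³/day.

Flow is perpendicular to layering, so the layers act in series and the equivalent K is the thickness-weighted harmonic mean.
Total thickness L = 2.37 + 12.9 = 15.27 m.
Σ(b_i/K_i) = 2.37/21.7 + 12.9/0.000196 = 65816 d.
K_eq = L / Σ(b_i/K_i) = 15.27 / 65816 = 0.0002320 m/day.
Q = K_eq · A · (Δh/L) = 0.0002320 × 306 × (10.3/15.27) = 0.04789 m³/day.

0.0479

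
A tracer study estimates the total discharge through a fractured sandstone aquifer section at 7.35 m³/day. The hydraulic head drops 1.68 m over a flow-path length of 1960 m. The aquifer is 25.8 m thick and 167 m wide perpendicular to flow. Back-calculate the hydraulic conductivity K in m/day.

Cross-sectional area A = 167 × 25.8 = 4309 m².
Hydraulic gradient i = Δh / L = 1.68 / 1960 = 0.0008571.
From Q = K·A·i, K = Q / (A·i) = 7.35 / (4309 × 0.0008571) = 1.990 m/day.

1.99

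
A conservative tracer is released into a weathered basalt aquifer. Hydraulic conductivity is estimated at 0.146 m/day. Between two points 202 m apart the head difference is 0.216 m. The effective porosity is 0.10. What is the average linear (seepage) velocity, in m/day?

0.00156

Hydraulic gradient i = Δh / L = 0.216 / 202 = 0.001069.
Darcy flux q = K · i = 0.1460 × 0.001069 = 0.0001561 m/day.
Seepage velocity v = q / n_e = 0.0001561 / 0.10 = 0.001561 m/day.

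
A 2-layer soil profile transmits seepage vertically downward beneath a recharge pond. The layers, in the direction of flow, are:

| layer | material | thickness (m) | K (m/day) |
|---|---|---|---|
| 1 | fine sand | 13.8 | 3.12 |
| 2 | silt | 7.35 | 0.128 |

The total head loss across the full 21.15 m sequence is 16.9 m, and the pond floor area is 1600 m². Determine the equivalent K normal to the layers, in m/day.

Flow is perpendicular to layering, so the layers act in series and the equivalent K is the thickness-weighted harmonic mean.
Total thickness L = 13.8 + 7.35 = 21.15 m.
Σ(b_i/K_i) = 13.8/3.12 + 7.35/0.128 = 61.84 d.
K_eq = L / Σ(b_i/K_i) = 21.15 / 61.84 = 0.3420 m/day.

0.342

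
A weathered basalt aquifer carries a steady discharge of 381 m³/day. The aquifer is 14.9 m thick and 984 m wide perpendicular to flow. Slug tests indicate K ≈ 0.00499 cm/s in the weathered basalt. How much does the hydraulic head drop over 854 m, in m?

5.15

Convert K: 0.00499 cm/s × 864 = 4.311 m/day.
Cross-sectional area A = 984 × 14.9 = 14662 m².
From Q = K·A·i, i = Q / (K·A) = 381 / (4.311 × 14662) = 0.006027.
Head loss Δh = i · L = 0.006027 × 854 = 5.147 m.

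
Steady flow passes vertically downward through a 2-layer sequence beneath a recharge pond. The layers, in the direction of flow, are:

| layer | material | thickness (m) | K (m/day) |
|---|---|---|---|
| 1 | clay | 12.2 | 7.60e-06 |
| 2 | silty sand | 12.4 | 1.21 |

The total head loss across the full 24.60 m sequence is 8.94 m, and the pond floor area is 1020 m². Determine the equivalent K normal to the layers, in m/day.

1.53e-05

Flow is perpendicular to layering, so the layers act in series and the equivalent K is the thickness-weighted harmonic mean.
Total thickness L = 12.2 + 12.4 = 24.60 m.
Σ(b_i/K_i) = 12.2/7.60e-06 + 12.4/1.21 = 1.605e+06 d.
K_eq = L / Σ(b_i/K_i) = 24.60 / 1.605e+06 = 1.532e-05 m/day.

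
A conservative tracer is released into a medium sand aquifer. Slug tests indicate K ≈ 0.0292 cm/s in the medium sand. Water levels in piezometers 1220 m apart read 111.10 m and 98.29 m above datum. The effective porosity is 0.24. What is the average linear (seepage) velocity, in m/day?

Convert K: 0.0292 cm/s × 864 = 25.23 m/day.
Hydraulic gradient i = (111.10 − 98.29) / 1220 = 12.81 / 1220 = 0.01050.
Darcy flux q = K · i = 25.23 × 0.01050 = 0.2649 m/day.
Seepage velocity v = q / n_e = 0.2649 / 0.24 = 1.104 m/day.

1.10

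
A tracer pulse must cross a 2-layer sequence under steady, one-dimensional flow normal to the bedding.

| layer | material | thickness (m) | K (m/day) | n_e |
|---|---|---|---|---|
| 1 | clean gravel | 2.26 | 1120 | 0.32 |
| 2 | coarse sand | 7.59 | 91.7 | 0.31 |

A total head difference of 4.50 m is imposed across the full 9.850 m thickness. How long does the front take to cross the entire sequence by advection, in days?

0.0580

With flow normal to the layers, continuity requires the same specific discharge q through every layer.
Σ(b_i/K_i) = 2.26/1120 + 7.59/91.7 = 0.08479 d.
q = Δh / Σ(b_i/K_i) = 4.50 / 0.08479 = 53.07 m/day.
In each layer the seepage velocity is v_i = q/n_i, so the layer transit time is t_i = b_i·n_i / q:
  layer 1 (clean gravel): t_1 = 2.26 × 0.32 / 53.07 = 0.01363 d
  layer 2 (coarse sand): t_2 = 7.59 × 0.31 / 53.07 = 0.04433 d
Total t = Σ t_i = 0.05796 days.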